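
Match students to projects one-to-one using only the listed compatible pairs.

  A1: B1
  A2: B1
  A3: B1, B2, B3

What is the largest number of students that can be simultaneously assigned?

Unit-capacity flow: source→left, listed edges, right→sink; max matching = max flow.
Augmenting path A1→B1 (+1); matched 1.
Augmenting path A3→B2 (+1); matched 2.
No augmenting path remains; maximum matching = 2.
König certificate: {A3, B1} is a vertex cover of size 2 (every listed pair touches it), so no matching can be larger.

2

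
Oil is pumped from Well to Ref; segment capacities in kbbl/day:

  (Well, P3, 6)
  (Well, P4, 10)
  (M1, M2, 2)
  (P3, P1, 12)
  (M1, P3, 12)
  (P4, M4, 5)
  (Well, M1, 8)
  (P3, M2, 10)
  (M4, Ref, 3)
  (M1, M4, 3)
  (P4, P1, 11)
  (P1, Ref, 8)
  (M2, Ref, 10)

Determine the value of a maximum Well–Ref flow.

Augment Well→P4→M4→Ref: bottleneck 3, flow now 3.
Augment Well→P4→P1→Ref: bottleneck 7, flow now 10.
Augment Well→P3→P1→Ref: bottleneck 1, flow now 11.
Augment Well→P3→M2→Ref: bottleneck 5, flow now 16.
Augment Well→M1→M2→Ref: bottleneck 2, flow now 18.
Augment Well→M1→P3→M2→Ref: bottleneck 3, flow now 21.
No augmenting path remains; maximum flow = 21.
In the residual graph, reachable from Well: {Well, P4, P3, M1, M4, P1, M2}.
Min-cut edges: M4→Ref (3), P1→Ref (8), M2→Ref (10); capacity 3 + 8 + 10 = 21.
This cut is saturated, so no flow can exceed 21.

21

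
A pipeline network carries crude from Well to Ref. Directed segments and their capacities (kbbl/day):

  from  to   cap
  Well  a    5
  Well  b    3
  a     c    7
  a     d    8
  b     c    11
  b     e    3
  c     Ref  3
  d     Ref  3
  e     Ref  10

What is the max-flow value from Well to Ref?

Augment Well→a→c→Ref: bottleneck 3, flow now 3.
Augment Well→a→d→Ref: bottleneck 2, flow now 5.
Augment Well→b→e→Ref: bottleneck 3, flow now 8.
No augmenting path remains; maximum flow = 8.
In the residual graph, reachable from Well: {Well}.
Min-cut edges: Well→a (5), Well→b (3); capacity 5 + 3 = 8.
This cut is saturated, so no flow can exceed 8.

8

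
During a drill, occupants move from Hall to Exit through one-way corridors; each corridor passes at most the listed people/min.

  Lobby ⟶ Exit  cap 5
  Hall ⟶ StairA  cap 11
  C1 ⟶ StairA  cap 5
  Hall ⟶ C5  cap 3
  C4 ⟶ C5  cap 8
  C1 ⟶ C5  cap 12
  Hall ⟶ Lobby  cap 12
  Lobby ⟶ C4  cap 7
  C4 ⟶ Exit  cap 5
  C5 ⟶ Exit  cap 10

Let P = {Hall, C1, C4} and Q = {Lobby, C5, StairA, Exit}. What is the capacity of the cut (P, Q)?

56

Edges leaving {Hall, C1, C4}: Hall→Lobby (12), Hall→C5 (3), Hall→StairA (11), C1→C5 (12), C1→StairA (5), C4→C5 (8), C4→Exit (5).
Cut capacity = 12 + 3 + 11 + 12 + 5 + 8 + 5 = 56.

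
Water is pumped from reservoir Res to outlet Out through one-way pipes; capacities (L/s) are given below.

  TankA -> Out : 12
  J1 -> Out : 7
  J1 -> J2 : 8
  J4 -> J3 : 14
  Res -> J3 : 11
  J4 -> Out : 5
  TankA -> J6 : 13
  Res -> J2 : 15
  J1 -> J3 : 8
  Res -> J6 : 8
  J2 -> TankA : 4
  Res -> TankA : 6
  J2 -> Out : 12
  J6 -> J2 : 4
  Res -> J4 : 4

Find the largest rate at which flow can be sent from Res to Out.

Augment Res→TankA→Out: bottleneck 6, flow now 6.
Augment Res→J4→Out: bottleneck 4, flow now 10.
Augment Res→J2→Out: bottleneck 12, flow now 22.
Augment Res→J2→TankA→Out: bottleneck 3, flow now 25.
Augment Res→J6→J2→TankA→Out: bottleneck 1, flow now 26.
No augmenting path remains; maximum flow = 26.
In the residual graph, reachable from Res: {Res, J6, J3, J2}.
Min-cut edges: Res→TankA (6), Res→J4 (4), J2→TankA (4), J2→Out (12); capacity 6 + 4 + 4 + 12 = 26.
This cut is saturated, so no flow can exceed 26.

26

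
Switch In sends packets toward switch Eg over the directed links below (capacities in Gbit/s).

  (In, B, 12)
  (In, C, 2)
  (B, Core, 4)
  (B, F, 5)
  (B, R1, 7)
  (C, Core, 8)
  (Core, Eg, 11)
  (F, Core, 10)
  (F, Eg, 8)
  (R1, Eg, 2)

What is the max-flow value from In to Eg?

13

Augment In→B→Core→Eg: bottleneck 4, flow now 4.
Augment In→B→F→Eg: bottleneck 5, flow now 9.
Augment In→B→R1→Eg: bottleneck 2, flow now 11.
Augment In→C→Core→Eg: bottleneck 2, flow now 13.
No augmenting path remains; maximum flow = 13.
In the residual graph, reachable from In: {In, B, R1}.
Min-cut edges: In→C (2), B→Core (4), B→F (5), R1→Eg (2); capacity 2 + 4 + 5 + 2 = 13.
This cut is saturated, so no flow can exceed 13.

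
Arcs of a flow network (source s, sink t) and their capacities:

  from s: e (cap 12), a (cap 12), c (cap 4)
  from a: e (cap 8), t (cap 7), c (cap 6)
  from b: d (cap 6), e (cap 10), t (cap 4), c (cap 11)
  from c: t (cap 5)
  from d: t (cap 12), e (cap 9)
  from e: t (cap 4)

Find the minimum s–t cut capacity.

16

Augment s→a→t: bottleneck 7, flow now 7.
Augment s→c→t: bottleneck 4, flow now 11.
Augment s→e→t: bottleneck 4, flow now 15.
Augment s→a→c→t: bottleneck 1, flow now 16.
No augmenting path remains; maximum flow = 16.
By max-flow min-cut, the minimum cut capacity equals the max flow.
In the residual graph, reachable from s: {s, a, c, e}.
Min-cut edges: a→t (7), c→t (5), e→t (4); capacity 7 + 5 + 4 = 16.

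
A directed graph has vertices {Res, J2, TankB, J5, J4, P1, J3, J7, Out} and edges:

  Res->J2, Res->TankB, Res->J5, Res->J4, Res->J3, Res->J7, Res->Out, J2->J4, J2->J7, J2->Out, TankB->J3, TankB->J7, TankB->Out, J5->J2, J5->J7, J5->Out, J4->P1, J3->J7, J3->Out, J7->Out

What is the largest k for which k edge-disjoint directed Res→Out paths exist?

6

Assign every edge capacity 1; by Menger, the answer equals the max flow.
Path Res→Out (+1); total 1.
Path Res→J2→Out (+1); total 2.
Path Res→TankB→Out (+1); total 3.
Path Res→J5→Out (+1); total 4.
Path Res→J3→Out (+1); total 5.
Path Res→J7→Out (+1); total 6.
No residual Res→Out path; max flow = 6.
Certifying cut of size 6: {Res→J2, Res→J3, Res→J5, Res→J7, Res→Out, Res→TankB}.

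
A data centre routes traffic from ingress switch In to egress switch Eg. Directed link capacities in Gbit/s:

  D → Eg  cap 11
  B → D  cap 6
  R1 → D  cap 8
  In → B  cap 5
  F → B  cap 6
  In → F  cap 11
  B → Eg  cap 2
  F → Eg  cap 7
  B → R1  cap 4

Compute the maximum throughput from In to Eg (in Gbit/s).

16

Augment In→F→Eg: bottleneck 7, flow now 7.
Augment In→B→Eg: bottleneck 2, flow now 9.
Augment In→B→D→Eg: bottleneck 3, flow now 12.
Augment In→F→B→D→Eg: bottleneck 3, flow now 15.
Augment In→F→B→R1→D→Eg: bottleneck 1, flow now 16.
No augmenting path remains; maximum flow = 16.
In the residual graph, reachable from In: {In}.
Min-cut edges: In→F (11), In→B (5); capacity 11 + 5 = 16.
This cut is saturated, so no flow can exceed 16.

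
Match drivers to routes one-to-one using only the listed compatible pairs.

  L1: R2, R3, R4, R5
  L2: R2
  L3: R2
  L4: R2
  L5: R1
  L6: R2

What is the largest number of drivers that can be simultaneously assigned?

3

Unit-capacity flow: source→left, listed edges, right→sink; max matching = max flow.
Augmenting path L1→R2 (+1); matched 1.
Augmenting path L5→R1 (+1); matched 2.
Augmenting path L2→R2→L1→R3 (+1); matched 3.
No augmenting path remains; maximum matching = 3.
König certificate: {L1, L5, R2} is a vertex cover of size 3 (every listed pair touches it), so no matching can be larger.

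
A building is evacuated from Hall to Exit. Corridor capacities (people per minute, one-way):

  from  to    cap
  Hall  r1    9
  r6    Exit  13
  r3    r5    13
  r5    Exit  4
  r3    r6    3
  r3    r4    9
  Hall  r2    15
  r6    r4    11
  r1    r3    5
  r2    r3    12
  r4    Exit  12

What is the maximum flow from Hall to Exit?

16

Augment Hall→r1→r3→r4→Exit: bottleneck 5, flow now 5.
Augment Hall→r2→r3→r4→Exit: bottleneck 4, flow now 9.
Augment Hall→r2→r3→r5→Exit: bottleneck 4, flow now 13.
Augment Hall→r2→r3→r6→Exit: bottleneck 3, flow now 16.
No augmenting path remains; maximum flow = 16.
In the residual graph, reachable from Hall: {Hall, r1, r2, r3, r5}.
Min-cut edges: r3→r4 (9), r3→r6 (3), r5→Exit (4); capacity 9 + 3 + 4 = 16.
This cut is saturated, so no flow can exceed 16.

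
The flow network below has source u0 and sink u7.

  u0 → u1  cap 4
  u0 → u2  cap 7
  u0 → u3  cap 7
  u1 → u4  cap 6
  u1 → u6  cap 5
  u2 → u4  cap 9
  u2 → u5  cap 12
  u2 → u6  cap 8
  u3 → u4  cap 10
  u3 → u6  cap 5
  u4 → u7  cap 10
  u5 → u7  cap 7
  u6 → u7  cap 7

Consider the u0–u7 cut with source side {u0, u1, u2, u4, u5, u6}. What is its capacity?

31

Edges leaving {u0, u1, u2, u4, u5, u6}: u0→u3 (7), u4→u7 (10), u5→u7 (7), u6→u7 (7).
Cut capacity = 7 + 10 + 7 + 7 = 31.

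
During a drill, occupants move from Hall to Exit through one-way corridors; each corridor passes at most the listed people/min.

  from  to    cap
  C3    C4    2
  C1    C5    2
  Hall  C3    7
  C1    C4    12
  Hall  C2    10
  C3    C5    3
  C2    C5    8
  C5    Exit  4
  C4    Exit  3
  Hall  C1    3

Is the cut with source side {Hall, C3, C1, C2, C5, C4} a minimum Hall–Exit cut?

Yes — it is a minimum cut (capacity 7).

Given cut capacity: 4 + 3 = 7.
Augment Hall→C3→C5→Exit: bottleneck 3, flow now 3.
Augment Hall→C3→C4→Exit: bottleneck 2, flow now 5.
Augment Hall→C1→C5→Exit: bottleneck 1, flow now 6.
Augment Hall→C1→C4→Exit: bottleneck 1, flow now 7.
No augmenting path remains; maximum flow = 7.
Cut capacity 7 equals the max flow, so it is a minimum cut.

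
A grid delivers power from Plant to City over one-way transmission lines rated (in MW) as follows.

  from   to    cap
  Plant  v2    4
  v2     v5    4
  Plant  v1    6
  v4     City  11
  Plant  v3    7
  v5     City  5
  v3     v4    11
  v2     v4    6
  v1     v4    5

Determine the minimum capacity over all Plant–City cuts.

15

Augment Plant→v1→v4→City: bottleneck 5, flow now 5.
Augment Plant→v2→v4→City: bottleneck 4, flow now 9.
Augment Plant→v3→v4→City: bottleneck 2, flow now 11.
Augment Plant→v3→v4→v2→v5→City: bottleneck 4, flow now 15. (uses reverse residual edge)
No augmenting path remains; maximum flow = 15.
By max-flow min-cut, the minimum cut capacity equals the max flow.
In the residual graph, reachable from Plant: {Plant, v1, v3, v4}.
Min-cut edges: Plant→v2 (4), v4→City (11); capacity 4 + 11 = 15.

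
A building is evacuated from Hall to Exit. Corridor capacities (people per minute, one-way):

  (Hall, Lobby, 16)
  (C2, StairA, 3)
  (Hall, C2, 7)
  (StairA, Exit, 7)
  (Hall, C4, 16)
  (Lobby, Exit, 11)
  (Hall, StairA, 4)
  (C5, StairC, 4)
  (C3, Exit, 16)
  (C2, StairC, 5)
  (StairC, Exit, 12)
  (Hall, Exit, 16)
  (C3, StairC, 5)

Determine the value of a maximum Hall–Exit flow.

Augment Hall→Exit: bottleneck 16, flow now 16.
Augment Hall→Lobby→Exit: bottleneck 11, flow now 27.
Augment Hall→StairA→Exit: bottleneck 4, flow now 31.
Augment Hall→C2→StairC→Exit: bottleneck 5, flow now 36.
Augment Hall→C2→StairA→Exit: bottleneck 2, flow now 38.
No augmenting path remains; maximum flow = 38.
In the residual graph, reachable from Hall: {Hall, Lobby, C4}.
Min-cut edges: Hall→C2 (7), Hall→StairA (4), Hall→Exit (16), Lobby→Exit (11); capacity 7 + 4 + 16 + 11 = 38.
This cut is saturated, so no flow can exceed 38.

38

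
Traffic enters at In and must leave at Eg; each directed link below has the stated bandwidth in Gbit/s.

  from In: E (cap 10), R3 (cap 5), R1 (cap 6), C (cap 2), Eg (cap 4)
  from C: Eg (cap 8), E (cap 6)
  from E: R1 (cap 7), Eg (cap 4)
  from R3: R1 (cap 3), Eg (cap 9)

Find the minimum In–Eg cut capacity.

Augment In→Eg: bottleneck 4, flow now 4.
Augment In→C→Eg: bottleneck 2, flow now 6.
Augment In→E→Eg: bottleneck 4, flow now 10.
Augment In→R3→Eg: bottleneck 5, flow now 15.
No augmenting path remains; maximum flow = 15.
By max-flow min-cut, the minimum cut capacity equals the max flow.
In the residual graph, reachable from In: {In, E, R1}.
Min-cut edges: In→C (2), In→R3 (5), In→Eg (4), E→Eg (4); capacity 2 + 5 + 4 + 4 = 15.

15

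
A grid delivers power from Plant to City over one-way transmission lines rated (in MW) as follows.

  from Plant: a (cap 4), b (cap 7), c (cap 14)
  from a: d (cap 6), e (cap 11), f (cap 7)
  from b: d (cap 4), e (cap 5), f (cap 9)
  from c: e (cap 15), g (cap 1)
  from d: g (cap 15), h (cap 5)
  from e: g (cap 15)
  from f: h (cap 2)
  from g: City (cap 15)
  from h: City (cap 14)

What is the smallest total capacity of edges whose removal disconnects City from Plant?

22

Augment Plant→c→g→City: bottleneck 1, flow now 1.
Augment Plant→a→d→g→City: bottleneck 4, flow now 5.
Augment Plant→b→d→g→City: bottleneck 4, flow now 9.
Augment Plant→b→e→g→City: bottleneck 3, flow now 12.
Augment Plant→c→e→g→City: bottleneck 3, flow now 15.
Augment Plant→c→e→b→f→h→City: bottleneck 2, flow now 17. (uses reverse residual edge)
Augment Plant→c→e→g→d→h→City: bottleneck 5, flow now 22. (uses reverse residual edge)
No augmenting path remains; maximum flow = 22.
By max-flow min-cut, the minimum cut capacity equals the max flow.
In the residual graph, reachable from Plant: {Plant, a, b, c, d, e, f, g}.
Min-cut edges: d→h (5), f→h (2), g→City (15); capacity 5 + 2 + 15 = 22.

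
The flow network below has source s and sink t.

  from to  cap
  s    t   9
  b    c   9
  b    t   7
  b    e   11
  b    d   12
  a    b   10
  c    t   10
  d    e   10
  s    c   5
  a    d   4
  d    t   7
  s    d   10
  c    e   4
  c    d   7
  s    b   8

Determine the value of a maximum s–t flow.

Augment s→t: bottleneck 9, flow now 9.
Augment s→b→t: bottleneck 7, flow now 16.
Augment s→c→t: bottleneck 5, flow now 21.
Augment s→d→t: bottleneck 7, flow now 28.
Augment s→b→c→t: bottleneck 1, flow now 29.
No augmenting path remains; maximum flow = 29.
In the residual graph, reachable from s: {s, d, e}.
Min-cut edges: s→b (8), s→c (5), s→t (9), d→t (7); capacity 8 + 5 + 9 + 7 = 29.
This cut is saturated, so no flow can exceed 29.

29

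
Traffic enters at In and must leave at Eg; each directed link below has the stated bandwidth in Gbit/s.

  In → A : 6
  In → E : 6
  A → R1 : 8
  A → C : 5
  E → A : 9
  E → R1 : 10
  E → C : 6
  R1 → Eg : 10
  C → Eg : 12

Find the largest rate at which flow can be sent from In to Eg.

12

Augment In→A→R1→Eg: bottleneck 6, flow now 6.
Augment In→E→R1→Eg: bottleneck 4, flow now 10.
Augment In→E→C→Eg: bottleneck 2, flow now 12.
No augmenting path remains; maximum flow = 12.
In the residual graph, reachable from In: {In}.
Min-cut edges: In→A (6), In→E (6); capacity 6 + 6 = 12.
This cut is saturated, so no flow can exceed 12.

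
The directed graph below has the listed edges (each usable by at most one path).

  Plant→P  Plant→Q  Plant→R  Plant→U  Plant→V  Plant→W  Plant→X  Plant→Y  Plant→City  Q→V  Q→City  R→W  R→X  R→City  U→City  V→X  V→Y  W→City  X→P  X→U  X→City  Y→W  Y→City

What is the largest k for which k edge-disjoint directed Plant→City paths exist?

7

Assign every edge capacity 1; by Menger, the answer equals the max flow.
Path Plant→City (+1); total 1.
Path Plant→Q→City (+1); total 2.
Path Plant→R→City (+1); total 3.
Path Plant→U→City (+1); total 4.
Path Plant→W→City (+1); total 5.
Path Plant→X→City (+1); total 6.
Path Plant→Y→City (+1); total 7.
No residual Plant→City path; max flow = 7.
Certifying cut of size 7: {Plant→City, Plant→Q, Plant→R, U→City, W→City, X→City, Y→City}.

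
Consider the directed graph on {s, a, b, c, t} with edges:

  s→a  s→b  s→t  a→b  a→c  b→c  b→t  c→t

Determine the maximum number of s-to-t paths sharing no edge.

Assign every edge capacity 1; by Menger, the answer equals the max flow.
Path s→t (+1); total 1.
Path s→b→t (+1); total 2.
Path s→a→c→t (+1); total 3.
No residual s→t path; max flow = 3.
Certifying cut of size 3: {s→a, s→b, s→t}.

3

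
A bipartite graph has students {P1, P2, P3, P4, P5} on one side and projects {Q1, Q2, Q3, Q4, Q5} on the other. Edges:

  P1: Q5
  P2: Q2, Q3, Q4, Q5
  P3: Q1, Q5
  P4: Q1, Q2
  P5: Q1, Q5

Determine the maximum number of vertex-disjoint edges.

Unit-capacity flow: source→left, listed edges, right→sink; max matching = max flow.
Augmenting path P1→Q5 (+1); matched 1.
Augmenting path P2→Q2 (+1); matched 2.
Augmenting path P3→Q1 (+1); matched 3.
Augmenting path P4→Q2→P2→Q3 (+1); matched 4.
No augmenting path remains; maximum matching = 4.
König certificate: {P2, P4, Q1, Q5} is a vertex cover of size 4 (every listed pair touches it), so no matching can be larger.

4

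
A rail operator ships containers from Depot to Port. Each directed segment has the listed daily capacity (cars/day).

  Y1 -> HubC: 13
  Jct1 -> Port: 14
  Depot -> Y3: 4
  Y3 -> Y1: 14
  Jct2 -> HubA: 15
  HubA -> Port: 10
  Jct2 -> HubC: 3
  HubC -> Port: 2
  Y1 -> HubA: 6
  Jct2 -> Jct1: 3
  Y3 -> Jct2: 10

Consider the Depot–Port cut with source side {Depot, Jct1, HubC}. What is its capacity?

Edges leaving {Depot, Jct1, HubC}: Depot→Y3 (4), Jct1→Port (14), HubC→Port (2).
Cut capacity = 4 + 14 + 2 = 20.

20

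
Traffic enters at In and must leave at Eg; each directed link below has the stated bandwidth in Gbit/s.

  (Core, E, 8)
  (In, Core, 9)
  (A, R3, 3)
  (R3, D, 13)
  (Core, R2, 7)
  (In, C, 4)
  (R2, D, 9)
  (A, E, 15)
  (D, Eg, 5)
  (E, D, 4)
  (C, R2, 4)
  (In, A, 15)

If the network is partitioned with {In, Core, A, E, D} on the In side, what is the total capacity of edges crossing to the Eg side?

Edges leaving {In, Core, A, E, D}: In→C (4), Core→R2 (7), A→R3 (3), D→Eg (5).
Cut capacity = 4 + 7 + 3 + 5 = 19.

19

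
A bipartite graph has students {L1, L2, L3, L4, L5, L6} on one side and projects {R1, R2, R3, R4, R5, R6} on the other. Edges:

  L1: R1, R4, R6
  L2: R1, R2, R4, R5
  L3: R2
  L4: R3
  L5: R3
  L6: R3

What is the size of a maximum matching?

4

Unit-capacity flow: source→left, listed edges, right→sink; max matching = max flow.
Augmenting path L1→R1 (+1); matched 1.
Augmenting path L2→R2 (+1); matched 2.
Augmenting path L4→R3 (+1); matched 3.
Augmenting path L3→R2→L2→R4 (+1); matched 4.
No augmenting path remains; maximum matching = 4.
König certificate: {L1, L2, L3, R3} is a vertex cover of size 4 (every listed pair touches it), so no matching can be larger.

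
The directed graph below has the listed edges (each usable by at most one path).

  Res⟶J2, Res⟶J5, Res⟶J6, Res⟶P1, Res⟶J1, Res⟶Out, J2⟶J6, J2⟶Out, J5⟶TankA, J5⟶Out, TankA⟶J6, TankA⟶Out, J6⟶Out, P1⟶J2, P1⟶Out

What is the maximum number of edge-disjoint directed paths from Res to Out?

Assign every edge capacity 1; by Menger, the answer equals the max flow.
Path Res→Out (+1); total 1.
Path Res→J2→Out (+1); total 2.
Path Res→J5→Out (+1); total 3.
Path Res→J6→Out (+1); total 4.
Path Res→P1→Out (+1); total 5.
No residual Res→Out path; max flow = 5.
Certifying cut of size 5: {Res→J2, Res→J5, Res→J6, Res→Out, Res→P1}.

5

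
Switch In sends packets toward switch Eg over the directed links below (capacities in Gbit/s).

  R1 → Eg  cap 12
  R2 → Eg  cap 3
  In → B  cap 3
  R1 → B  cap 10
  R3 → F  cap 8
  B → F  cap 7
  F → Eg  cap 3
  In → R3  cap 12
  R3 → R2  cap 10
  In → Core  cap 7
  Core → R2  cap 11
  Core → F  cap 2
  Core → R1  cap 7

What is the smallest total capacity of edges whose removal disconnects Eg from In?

13

Augment In→Core→R1→Eg: bottleneck 7, flow now 7.
Augment In→R3→F→Eg: bottleneck 3, flow now 10.
Augment In→R3→R2→Eg: bottleneck 3, flow now 13.
No augmenting path remains; maximum flow = 13.
By max-flow min-cut, the minimum cut capacity equals the max flow.
In the residual graph, reachable from In: {In, R3, B, F, R2}.
Min-cut edges: In→Core (7), F→Eg (3), R2→Eg (3); capacity 7 + 3 + 3 = 13.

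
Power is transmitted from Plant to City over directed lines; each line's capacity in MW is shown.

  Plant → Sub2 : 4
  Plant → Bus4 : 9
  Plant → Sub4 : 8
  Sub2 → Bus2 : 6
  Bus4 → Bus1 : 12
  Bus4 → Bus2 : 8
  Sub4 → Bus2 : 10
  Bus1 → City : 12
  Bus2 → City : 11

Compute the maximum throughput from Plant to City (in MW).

Augment Plant→Sub2→Bus2→City: bottleneck 4, flow now 4.
Augment Plant→Bus4→Bus1→City: bottleneck 9, flow now 13.
Augment Plant→Sub4→Bus2→City: bottleneck 7, flow now 20.
No augmenting path remains; maximum flow = 20.
In the residual graph, reachable from Plant: {Plant, Sub2, Sub4, Bus2}.
Min-cut edges: Plant→Bus4 (9), Bus2→City (11); capacity 9 + 11 = 20.
This cut is saturated, so no flow can exceed 20.

20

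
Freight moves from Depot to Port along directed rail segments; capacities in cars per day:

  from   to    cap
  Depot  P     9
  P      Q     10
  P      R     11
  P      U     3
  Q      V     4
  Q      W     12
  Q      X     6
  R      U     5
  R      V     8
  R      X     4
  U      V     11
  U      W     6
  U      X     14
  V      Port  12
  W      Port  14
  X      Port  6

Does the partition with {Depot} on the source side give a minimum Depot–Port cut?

Given cut capacity: 9 = 9.
Augment Depot→P→Q→V→Port: bottleneck 4, flow now 4.
Augment Depot→P→Q→W→Port: bottleneck 5, flow now 9.
No augmenting path remains; maximum flow = 9.
Cut capacity 9 equals the max flow, so it is a minimum cut.

Yes — it is a minimum cut (capacity 9).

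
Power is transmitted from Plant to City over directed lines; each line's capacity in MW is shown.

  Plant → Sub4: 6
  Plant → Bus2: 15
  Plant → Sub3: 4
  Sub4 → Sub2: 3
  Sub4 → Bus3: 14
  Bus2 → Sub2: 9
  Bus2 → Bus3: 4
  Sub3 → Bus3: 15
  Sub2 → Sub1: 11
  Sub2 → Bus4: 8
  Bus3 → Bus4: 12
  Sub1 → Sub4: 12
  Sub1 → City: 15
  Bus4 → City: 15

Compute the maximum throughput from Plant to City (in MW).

23

Augment Plant→Sub4→Sub2→Sub1→City: bottleneck 3, flow now 3.
Augment Plant→Sub4→Bus3→Bus4→City: bottleneck 3, flow now 6.
Augment Plant→Bus2→Sub2→Sub1→City: bottleneck 8, flow now 14.
Augment Plant→Bus2→Sub2→Bus4→City: bottleneck 1, flow now 15.
Augment Plant→Bus2→Bus3→Bus4→City: bottleneck 4, flow now 19.
Augment Plant→Sub3→Bus3→Bus4→City: bottleneck 4, flow now 23.
No augmenting path remains; maximum flow = 23.
In the residual graph, reachable from Plant: {Plant, Bus2}.
Min-cut edges: Plant→Sub4 (6), Plant→Sub3 (4), Bus2→Sub2 (9), Bus2→Bus3 (4); capacity 6 + 4 + 9 + 4 = 23.
This cut is saturated, so no flow can exceed 23.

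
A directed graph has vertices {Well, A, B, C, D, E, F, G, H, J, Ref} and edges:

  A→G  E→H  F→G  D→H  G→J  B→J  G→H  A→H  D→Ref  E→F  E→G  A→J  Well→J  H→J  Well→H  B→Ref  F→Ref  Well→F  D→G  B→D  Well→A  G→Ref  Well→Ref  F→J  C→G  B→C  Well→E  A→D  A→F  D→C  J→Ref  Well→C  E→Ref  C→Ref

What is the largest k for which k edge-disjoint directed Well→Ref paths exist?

6

Assign every edge capacity 1; by Menger, the answer equals the max flow.
Path Well→Ref (+1); total 1.
Path Well→C→Ref (+1); total 2.
Path Well→E→Ref (+1); total 3.
Path Well→F→Ref (+1); total 4.
Path Well→J→Ref (+1); total 5.
Path Well→A→D→Ref (+1); total 6.
No residual Well→Ref path; max flow = 6.
Certifying cut of size 6: {J→Ref, Well→A, Well→C, Well→E, Well→F, Well→Ref}.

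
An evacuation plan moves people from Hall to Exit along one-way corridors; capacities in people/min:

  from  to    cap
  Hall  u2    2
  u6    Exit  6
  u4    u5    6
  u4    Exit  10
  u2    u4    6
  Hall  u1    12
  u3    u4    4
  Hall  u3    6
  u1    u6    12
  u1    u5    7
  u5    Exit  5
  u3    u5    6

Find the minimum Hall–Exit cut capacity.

Augment Hall→u1→u5→Exit: bottleneck 5, flow now 5.
Augment Hall→u1→u6→Exit: bottleneck 6, flow now 11.
Augment Hall→u2→u4→Exit: bottleneck 2, flow now 13.
Augment Hall→u3→u4→Exit: bottleneck 4, flow now 17.
No augmenting path remains; maximum flow = 17.
By max-flow min-cut, the minimum cut capacity equals the max flow.
In the residual graph, reachable from Hall: {Hall, u1, u3, u5, u6}.
Min-cut edges: Hall→u2 (2), u3→u4 (4), u5→Exit (5), u6→Exit (6); capacity 2 + 4 + 5 + 6 = 17.

17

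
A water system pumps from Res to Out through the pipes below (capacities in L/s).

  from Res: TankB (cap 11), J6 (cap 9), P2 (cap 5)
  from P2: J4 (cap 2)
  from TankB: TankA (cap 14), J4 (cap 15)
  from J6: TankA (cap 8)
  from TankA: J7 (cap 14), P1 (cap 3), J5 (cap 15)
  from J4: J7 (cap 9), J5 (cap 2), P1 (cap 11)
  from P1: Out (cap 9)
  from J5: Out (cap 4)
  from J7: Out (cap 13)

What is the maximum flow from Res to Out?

21

Augment Res→P2→J4→P1→Out: bottleneck 2, flow now 2.
Augment Res→TankB→TankA→P1→Out: bottleneck 3, flow now 5.
Augment Res→TankB→TankA→J5→Out: bottleneck 4, flow now 9.
Augment Res→TankB→TankA→J7→Out: bottleneck 4, flow now 13.
Augment Res→J6→TankA→J7→Out: bottleneck 8, flow now 21.
No augmenting path remains; maximum flow = 21.
In the residual graph, reachable from Res: {Res, P2, J6}.
Min-cut edges: Res→TankB (11), P2→J4 (2), J6→TankA (8); capacity 11 + 2 + 8 = 21.
This cut is saturated, so no flow can exceed 21.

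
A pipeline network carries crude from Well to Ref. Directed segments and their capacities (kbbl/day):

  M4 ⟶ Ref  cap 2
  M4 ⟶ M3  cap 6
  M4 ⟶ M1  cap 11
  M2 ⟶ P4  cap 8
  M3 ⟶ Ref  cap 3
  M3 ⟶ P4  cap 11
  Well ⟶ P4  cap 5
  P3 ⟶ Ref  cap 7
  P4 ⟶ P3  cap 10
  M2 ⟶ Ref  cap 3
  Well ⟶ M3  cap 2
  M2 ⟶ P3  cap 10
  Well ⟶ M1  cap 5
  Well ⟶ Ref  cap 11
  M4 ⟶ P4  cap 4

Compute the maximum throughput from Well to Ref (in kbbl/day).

18

Augment Well→Ref: bottleneck 11, flow now 11.
Augment Well→M3→Ref: bottleneck 2, flow now 13.
Augment Well→P4→P3→Ref: bottleneck 5, flow now 18.
No augmenting path remains; maximum flow = 18.
In the residual graph, reachable from Well: {Well, M1}.
Min-cut edges: Well→M3 (2), Well→P4 (5), Well→Ref (11); capacity 2 + 5 + 11 = 18.
This cut is saturated, so no flow can exceed 18.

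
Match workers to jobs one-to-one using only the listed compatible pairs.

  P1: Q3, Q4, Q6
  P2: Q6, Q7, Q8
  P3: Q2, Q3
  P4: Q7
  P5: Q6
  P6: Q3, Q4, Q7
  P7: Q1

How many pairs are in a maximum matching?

Unit-capacity flow: source→left, listed edges, right→sink; max matching = max flow.
Augmenting path P1→Q3 (+1); matched 1.
Augmenting path P2→Q6 (+1); matched 2.
Augmenting path P3→Q2 (+1); matched 3.
Augmenting path P4→Q7 (+1); matched 4.
Augmenting path P6→Q4 (+1); matched 5.
Augmenting path P7→Q1 (+1); matched 6.
Augmenting path P5→Q6→P2→Q8 (+1); matched 7.
No augmenting path remains; maximum matching = 7.
König certificate: {P1, P2, P3, P4, P5, P6, P7} is a vertex cover of size 7 (every listed pair touches it), so no matching can be larger.

7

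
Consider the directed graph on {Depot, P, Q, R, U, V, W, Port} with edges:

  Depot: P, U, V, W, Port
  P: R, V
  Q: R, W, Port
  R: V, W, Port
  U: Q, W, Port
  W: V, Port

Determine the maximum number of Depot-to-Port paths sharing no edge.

4

Assign every edge capacity 1; by Menger, the answer equals the max flow.
Path Depot→Port (+1); total 1.
Path Depot→U→Port (+1); total 2.
Path Depot→W→Port (+1); total 3.
Path Depot→P→R→Port (+1); total 4.
No residual Depot→Port path; max flow = 4.
Certifying cut of size 4: {Depot→P, Depot→Port, Depot→U, Depot→W}.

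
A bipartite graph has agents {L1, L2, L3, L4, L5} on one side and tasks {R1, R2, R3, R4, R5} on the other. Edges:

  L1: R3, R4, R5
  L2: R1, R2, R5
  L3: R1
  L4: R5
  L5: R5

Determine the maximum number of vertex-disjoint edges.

4

Unit-capacity flow: source→left, listed edges, right→sink; max matching = max flow.
Augmenting path L1→R3 (+1); matched 1.
Augmenting path L2→R1 (+1); matched 2.
Augmenting path L4→R5 (+1); matched 3.
Augmenting path L3→R1→L2→R2 (+1); matched 4.
No augmenting path remains; maximum matching = 4.
König certificate: {L1, L2, L3, R5} is a vertex cover of size 4 (every listed pair touches it), so no matching can be larger.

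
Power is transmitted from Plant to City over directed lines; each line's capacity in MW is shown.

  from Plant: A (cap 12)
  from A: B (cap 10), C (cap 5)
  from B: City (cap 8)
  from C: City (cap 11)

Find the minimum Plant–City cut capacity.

12

Augment Plant→A→B→City: bottleneck 8, flow now 8.
Augment Plant→A→C→City: bottleneck 4, flow now 12.
No augmenting path remains; maximum flow = 12.
By max-flow min-cut, the minimum cut capacity equals the max flow.
In the residual graph, reachable from Plant: {Plant}.
Min-cut edges: Plant→A (12); capacity 12 = 12.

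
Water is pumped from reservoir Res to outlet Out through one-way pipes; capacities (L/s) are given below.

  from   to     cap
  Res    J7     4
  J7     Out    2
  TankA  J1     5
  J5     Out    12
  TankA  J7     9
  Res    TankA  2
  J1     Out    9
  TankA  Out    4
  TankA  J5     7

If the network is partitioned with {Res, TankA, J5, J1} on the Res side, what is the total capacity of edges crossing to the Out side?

Edges leaving {Res, TankA, J5, J1}: Res→J7 (4), TankA→J7 (9), TankA→Out (4), J5→Out (12), J1→Out (9).
Cut capacity = 4 + 9 + 4 + 12 + 9 = 38.

38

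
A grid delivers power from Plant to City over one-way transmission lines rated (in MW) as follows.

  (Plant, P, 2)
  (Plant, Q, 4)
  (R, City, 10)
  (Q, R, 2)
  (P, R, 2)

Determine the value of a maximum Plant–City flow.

Augment Plant→P→R→City: bottleneck 2, flow now 2.
Augment Plant→Q→R→City: bottleneck 2, flow now 4.
No augmenting path remains; maximum flow = 4.
In the residual graph, reachable from Plant: {Plant, Q}.
Min-cut edges: Plant→P (2), Q→R (2); capacity 2 + 2 = 4.
This cut is saturated, so no flow can exceed 4.

4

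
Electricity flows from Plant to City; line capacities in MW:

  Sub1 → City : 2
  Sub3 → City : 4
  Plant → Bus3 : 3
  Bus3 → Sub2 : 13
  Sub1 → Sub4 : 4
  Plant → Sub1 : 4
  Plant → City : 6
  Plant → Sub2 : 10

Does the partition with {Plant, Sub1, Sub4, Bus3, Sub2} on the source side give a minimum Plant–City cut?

Yes — it is a minimum cut (capacity 8).

Given cut capacity: 6 + 2 = 8.
Augment Plant→City: bottleneck 6, flow now 6.
Augment Plant→Sub1→City: bottleneck 2, flow now 8.
No augmenting path remains; maximum flow = 8.
Cut capacity 8 equals the max flow, so it is a minimum cut.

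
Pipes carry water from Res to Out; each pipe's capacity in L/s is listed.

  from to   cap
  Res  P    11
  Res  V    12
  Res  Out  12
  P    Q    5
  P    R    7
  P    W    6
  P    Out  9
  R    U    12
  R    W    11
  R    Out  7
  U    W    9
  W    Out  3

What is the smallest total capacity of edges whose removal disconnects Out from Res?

Augment Res→Out: bottleneck 12, flow now 12.
Augment Res→P→Out: bottleneck 9, flow now 21.
Augment Res→P→R→Out: bottleneck 2, flow now 23.
No augmenting path remains; maximum flow = 23.
By max-flow min-cut, the minimum cut capacity equals the max flow.
In the residual graph, reachable from Res: {Res, V}.
Min-cut edges: Res→P (11), Res→Out (12); capacity 11 + 12 = 23.

23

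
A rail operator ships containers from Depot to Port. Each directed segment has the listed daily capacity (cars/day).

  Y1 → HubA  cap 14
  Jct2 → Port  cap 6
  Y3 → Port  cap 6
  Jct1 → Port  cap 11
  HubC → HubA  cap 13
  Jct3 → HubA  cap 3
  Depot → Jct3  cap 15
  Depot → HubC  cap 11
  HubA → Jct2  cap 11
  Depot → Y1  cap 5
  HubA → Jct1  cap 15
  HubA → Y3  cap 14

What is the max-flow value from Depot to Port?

19

Augment Depot→Jct3→HubA→Jct1→Port: bottleneck 3, flow now 3.
Augment Depot→HubC→HubA→Jct1→Port: bottleneck 8, flow now 11.
Augment Depot→HubC→HubA→Y3→Port: bottleneck 3, flow now 14.
Augment Depot→Y1→HubA→Y3→Port: bottleneck 3, flow now 17.
Augment Depot→Y1→HubA→Jct2→Port: bottleneck 2, flow now 19.
No augmenting path remains; maximum flow = 19.
In the residual graph, reachable from Depot: {Depot, Jct3}.
Min-cut edges: Depot→HubC (11), Depot→Y1 (5), Jct3→HubA (3); capacity 11 + 5 + 3 = 19.
This cut is saturated, so no flow can exceed 19.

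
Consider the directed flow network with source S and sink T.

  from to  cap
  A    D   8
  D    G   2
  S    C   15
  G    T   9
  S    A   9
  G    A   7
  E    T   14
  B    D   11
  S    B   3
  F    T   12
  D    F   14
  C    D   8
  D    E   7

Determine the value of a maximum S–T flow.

19

Augment S→A→D→E→T: bottleneck 7, flow now 7.
Augment S→A→D→F→T: bottleneck 1, flow now 8.
Augment S→B→D→F→T: bottleneck 3, flow now 11.
Augment S→C→D→F→T: bottleneck 8, flow now 19.
No augmenting path remains; maximum flow = 19.
In the residual graph, reachable from S: {S, A, C}.
Min-cut edges: S→B (3), A→D (8), C→D (8); capacity 3 + 8 + 8 = 19.
This cut is saturated, so no flow can exceed 19.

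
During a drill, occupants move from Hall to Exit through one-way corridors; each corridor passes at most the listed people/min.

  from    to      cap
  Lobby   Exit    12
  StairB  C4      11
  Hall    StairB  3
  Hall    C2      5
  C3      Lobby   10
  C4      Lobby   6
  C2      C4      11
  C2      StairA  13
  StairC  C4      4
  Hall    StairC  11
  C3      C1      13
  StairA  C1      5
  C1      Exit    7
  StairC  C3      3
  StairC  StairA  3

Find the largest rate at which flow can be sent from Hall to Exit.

14

Augment Hall→C2→StairA→C1→Exit: bottleneck 5, flow now 5.
Augment Hall→StairC→C3→C1→Exit: bottleneck 2, flow now 7.
Augment Hall→StairC→C3→Lobby→Exit: bottleneck 1, flow now 8.
Augment Hall→StairC→C4→Lobby→Exit: bottleneck 4, flow now 12.
Augment Hall→StairB→C4→Lobby→Exit: bottleneck 2, flow now 14.
No augmenting path remains; maximum flow = 14.
In the residual graph, reachable from Hall: {Hall, C2, StairC, StairB, StairA, C4}.
Min-cut edges: StairC→C3 (3), StairA→C1 (5), C4→Lobby (6); capacity 3 + 5 + 6 = 14.
This cut is saturated, so no flow can exceed 14.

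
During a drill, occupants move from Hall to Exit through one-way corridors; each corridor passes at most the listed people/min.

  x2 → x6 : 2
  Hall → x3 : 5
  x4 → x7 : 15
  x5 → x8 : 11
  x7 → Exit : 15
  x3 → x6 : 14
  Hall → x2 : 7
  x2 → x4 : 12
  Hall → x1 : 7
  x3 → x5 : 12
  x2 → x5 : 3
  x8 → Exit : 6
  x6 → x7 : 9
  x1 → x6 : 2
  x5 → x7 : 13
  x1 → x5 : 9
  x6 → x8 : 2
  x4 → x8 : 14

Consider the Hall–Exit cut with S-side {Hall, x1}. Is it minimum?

Given cut capacity: 7 + 5 + 9 + 2 = 23.
Augment Hall→x1→x5→x7→Exit: bottleneck 7, flow now 7.
Augment Hall→x2→x4→x7→Exit: bottleneck 7, flow now 14.
Augment Hall→x3→x5→x7→Exit: bottleneck 1, flow now 15.
Augment Hall→x3→x5→x8→Exit: bottleneck 4, flow now 19.
No augmenting path remains; maximum flow = 19.
In the residual graph, reachable from Hall: {Hall}.
Min-cut edges: Hall→x1 (7), Hall→x2 (7), Hall→x3 (5); capacity 7 + 7 + 5 = 19.
Cut capacity 23 exceeds the max flow 19, so it is not minimum.

No — its capacity is 23, but the minimum cut has capacity 19.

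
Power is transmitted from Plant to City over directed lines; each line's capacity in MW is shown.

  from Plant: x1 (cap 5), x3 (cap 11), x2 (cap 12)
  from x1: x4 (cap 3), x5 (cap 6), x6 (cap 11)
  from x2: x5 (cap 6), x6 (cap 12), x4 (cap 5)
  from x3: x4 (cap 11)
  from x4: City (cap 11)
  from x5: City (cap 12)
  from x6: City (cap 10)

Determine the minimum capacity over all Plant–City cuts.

Augment Plant→x1→x4→City: bottleneck 3, flow now 3.
Augment Plant→x1→x5→City: bottleneck 2, flow now 5.
Augment Plant→x2→x4→City: bottleneck 5, flow now 10.
Augment Plant→x2→x5→City: bottleneck 6, flow now 16.
Augment Plant→x2→x6→City: bottleneck 1, flow now 17.
Augment Plant→x3→x4→City: bottleneck 3, flow now 20.
Augment Plant→x3→x4→x1→x5→City: bottleneck 3, flow now 23. (uses reverse residual edge)
Augment Plant→x3→x4→x2→x6→City: bottleneck 5, flow now 28. (uses reverse residual edge)
No augmenting path remains; maximum flow = 28.
By max-flow min-cut, the minimum cut capacity equals the max flow.
In the residual graph, reachable from Plant: {Plant}.
Min-cut edges: Plant→x1 (5), Plant→x2 (12), Plant→x3 (11); capacity 5 + 12 + 11 = 28.

28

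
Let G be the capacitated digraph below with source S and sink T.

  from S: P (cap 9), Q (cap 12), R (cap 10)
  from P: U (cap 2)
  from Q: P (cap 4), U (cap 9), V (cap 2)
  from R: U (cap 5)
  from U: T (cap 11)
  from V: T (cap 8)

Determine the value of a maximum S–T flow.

Augment S→P→U→T: bottleneck 2, flow now 2.
Augment S→Q→U→T: bottleneck 9, flow now 11.
Augment S→Q→V→T: bottleneck 2, flow now 13.
No augmenting path remains; maximum flow = 13.
In the residual graph, reachable from S: {S, P, Q, R, U}.
Min-cut edges: Q→V (2), U→T (11); capacity 2 + 11 = 13.
This cut is saturated, so no flow can exceed 13.

13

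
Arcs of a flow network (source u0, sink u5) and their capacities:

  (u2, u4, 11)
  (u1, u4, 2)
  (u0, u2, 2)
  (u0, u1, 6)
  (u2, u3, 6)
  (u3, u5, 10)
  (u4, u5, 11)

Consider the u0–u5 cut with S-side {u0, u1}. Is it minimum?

Given cut capacity: 2 + 2 = 4.
Augment u0→u1→u4→u5: bottleneck 2, flow now 2.
Augment u0→u2→u3→u5: bottleneck 2, flow now 4.
No augmenting path remains; maximum flow = 4.
Cut capacity 4 equals the max flow, so it is a minimum cut.

Yes — it is a minimum cut (capacity 4).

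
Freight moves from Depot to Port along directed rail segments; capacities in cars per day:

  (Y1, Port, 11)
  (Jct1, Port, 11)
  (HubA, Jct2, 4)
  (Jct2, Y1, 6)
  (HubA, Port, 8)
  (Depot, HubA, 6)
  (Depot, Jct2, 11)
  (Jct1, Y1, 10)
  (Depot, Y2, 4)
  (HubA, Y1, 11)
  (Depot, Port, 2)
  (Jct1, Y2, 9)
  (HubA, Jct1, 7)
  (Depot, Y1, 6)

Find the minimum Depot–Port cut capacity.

Augment Depot→Port: bottleneck 2, flow now 2.
Augment Depot→HubA→Port: bottleneck 6, flow now 8.
Augment Depot→Y1→Port: bottleneck 6, flow now 14.
Augment Depot→Jct2→Y1→Port: bottleneck 5, flow now 19.
No augmenting path remains; maximum flow = 19.
By max-flow min-cut, the minimum cut capacity equals the max flow.
In the residual graph, reachable from Depot: {Depot, Jct2, Y1, Y2}.
Min-cut edges: Depot→HubA (6), Depot→Port (2), Y1→Port (11); capacity 6 + 2 + 11 = 19.

19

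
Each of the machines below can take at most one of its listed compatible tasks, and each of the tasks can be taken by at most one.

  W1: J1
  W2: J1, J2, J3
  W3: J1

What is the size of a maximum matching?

Unit-capacity flow: source→left, listed edges, right→sink; max matching = max flow.
Augmenting path W1→J1 (+1); matched 1.
Augmenting path W2→J2 (+1); matched 2.
No augmenting path remains; maximum matching = 2.
König certificate: {W2, J1} is a vertex cover of size 2 (every listed pair touches it), so no matching can be larger.

2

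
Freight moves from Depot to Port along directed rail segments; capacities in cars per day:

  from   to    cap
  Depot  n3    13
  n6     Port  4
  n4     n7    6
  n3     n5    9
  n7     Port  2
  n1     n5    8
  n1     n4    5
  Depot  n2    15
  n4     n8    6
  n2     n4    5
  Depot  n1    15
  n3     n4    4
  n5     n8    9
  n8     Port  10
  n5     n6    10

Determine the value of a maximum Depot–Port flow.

Augment Depot→n1→n4→n7→Port: bottleneck 2, flow now 2.
Augment Depot→n1→n4→n8→Port: bottleneck 3, flow now 5.
Augment Depot→n1→n5→n6→Port: bottleneck 4, flow now 9.
Augment Depot→n1→n5→n8→Port: bottleneck 4, flow now 13.
Augment Depot→n2→n4→n8→Port: bottleneck 3, flow now 16.
No augmenting path remains; maximum flow = 16.
In the residual graph, reachable from Depot: {Depot, n1, n2, n3, n4, n5, n6, n7, n8}.
Min-cut edges: n6→Port (4), n7→Port (2), n8→Port (10); capacity 4 + 2 + 10 = 16.
This cut is saturated, so no flow can exceed 16.

16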